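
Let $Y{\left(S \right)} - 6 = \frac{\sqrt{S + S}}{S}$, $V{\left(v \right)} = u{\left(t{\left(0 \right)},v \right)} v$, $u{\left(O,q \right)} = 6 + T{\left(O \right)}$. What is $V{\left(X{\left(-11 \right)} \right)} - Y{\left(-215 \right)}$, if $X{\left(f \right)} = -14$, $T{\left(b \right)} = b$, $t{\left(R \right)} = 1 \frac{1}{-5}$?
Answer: $- \frac{436}{5} + \frac{i \sqrt{430}}{215} \approx -87.2 + 0.096449 i$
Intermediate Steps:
$t{\left(R \right)} = - \frac{1}{5}$ ($t{\left(R \right)} = 1 \left(- \frac{1}{5}\right) = - \frac{1}{5}$)
$u{\left(O,q \right)} = 6 + O$
$V{\left(v \right)} = \frac{29 v}{5}$ ($V{\left(v \right)} = \left(6 - \frac{1}{5}\right) v = \frac{29 v}{5}$)
$Y{\left(S \right)} = 6 + \frac{\sqrt{2}}{\sqrt{S}}$ ($Y{\left(S \right)} = 6 + \frac{\sqrt{S + S}}{S} = 6 + \frac{\sqrt{2 S}}{S} = 6 + \frac{\sqrt{2} \sqrt{S}}{S} = 6 + \frac{\sqrt{2}}{\sqrt{S}}$)
$V{\left(X{\left(-11 \right)} \right)} - Y{\left(-215 \right)} = \frac{29}{5} \left(-14\right) - \left(6 + \frac{\sqrt{2}}{i \sqrt{215}}\right) = - \frac{406}{5} - \left(6 + \sqrt{2} \left(- \frac{i \sqrt{215}}{215}\right)\right) = - \frac{406}{5} - \left(6 - \frac{i \sqrt{430}}{215}\right) = - \frac{436}{5} + \frac{i \sqrt{430}}{215}$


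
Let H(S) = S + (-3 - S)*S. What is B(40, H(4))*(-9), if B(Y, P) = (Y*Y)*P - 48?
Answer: 346032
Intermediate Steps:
H(S) = S + S*(-3 - S)
B(Y, P) = -48 + P*Y² (B(Y, P) = Y²*P - 48 = P*Y² - 48 = -48 + P*Y²)
B(40, H(4))*(-9) = (-48 - 1*4*(2 + 4)*40²)*(-9) = (-48 - 1*4*6*1600)*(-9) = (-48 - 24*1600)*(-9) = (-48 - 38400)*(-9) = -38448*(-9) = 346032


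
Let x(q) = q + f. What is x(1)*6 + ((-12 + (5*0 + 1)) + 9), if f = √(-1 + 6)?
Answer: 4 + 6*√5 ≈ 17.416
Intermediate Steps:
f = √5 ≈ 2.2361
x(q) = q + √5
x(1)*6 + ((-12 + (5*0 + 1)) + 9) = (1 + √5)*6 + ((-12 + (5*0 + 1)) + 9) = (6 + 6*√5) + ((-12 + (0 + 1)) + 9) = (6 + 6*√5) + ((-12 + 1) + 9) = (6 + 6*√5) + (-11 + 9) = (6 + 6*√5) - 2 = 4 + 6*√5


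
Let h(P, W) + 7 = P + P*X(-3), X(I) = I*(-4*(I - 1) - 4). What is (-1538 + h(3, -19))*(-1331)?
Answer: 2196150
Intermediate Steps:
X(I) = -4*I**2 (X(I) = I*(-4*(-1 + I) - 4) = I*((4 - 4*I) - 4) = I*(-4*I) = -4*I**2)
h(P, W) = -7 - 35*P (h(P, W) = -7 + (P + P*(-4*(-3)**2)) = -7 + (P + P*(-4*9)) = -7 + (P + P*(-36)) = -7 + (P - 36*P) = -7 - 35*P)
(-1538 + h(3, -19))*(-1331) = (-1538 + (-7 - 35*3))*(-1331) = (-1538 + (-7 - 105))*(-1331) = (-1538 - 112)*(-1331) = -1650*(-1331) = 2196150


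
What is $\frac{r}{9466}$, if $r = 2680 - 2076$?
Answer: $\frac{302}{4733} \approx 0.063807$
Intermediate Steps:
$r = 604$
$\frac{r}{9466} = \frac{604}{9466} = 604 \cdot \frac{1}{9466} = \frac{302}{4733}$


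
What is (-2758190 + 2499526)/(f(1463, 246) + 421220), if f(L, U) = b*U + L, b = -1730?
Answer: 258664/2897 ≈ 89.287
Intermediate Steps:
f(L, U) = L - 1730*U (f(L, U) = -1730*U + L = L - 1730*U)
(-2758190 + 2499526)/(f(1463, 246) + 421220) = (-2758190 + 2499526)/((1463 - 1730*246) + 421220) = -258664/((1463 - 425580) + 421220) = -258664/(-424117 + 421220) = -258664/(-2897) = -258664*(-1/2897) = 258664/2897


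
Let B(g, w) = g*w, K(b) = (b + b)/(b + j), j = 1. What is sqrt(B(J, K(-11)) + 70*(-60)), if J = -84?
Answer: 6*I*sqrt(3045)/5 ≈ 66.218*I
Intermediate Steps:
K(b) = 2*b/(1 + b) (K(b) = (b + b)/(b + 1) = (2*b)/(1 + b) = 2*b/(1 + b))
sqrt(B(J, K(-11)) + 70*(-60)) = sqrt(-168*(-11)/(1 - 11) + 70*(-60)) = sqrt(-168*(-11)/(-10) - 4200) = sqrt(-168*(-11)*(-1)/10 - 4200) = sqrt(-84*11/5 - 4200) = sqrt(-924/5 - 4200) = sqrt(-21924/5) = 6*I*sqrt(3045)/5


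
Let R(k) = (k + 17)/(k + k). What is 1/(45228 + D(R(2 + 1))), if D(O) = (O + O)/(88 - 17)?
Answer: 213/9633584 ≈ 2.2110e-5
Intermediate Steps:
R(k) = (17 + k)/(2*k) (R(k) = (17 + k)/((2*k)) = (17 + k)*(1/(2*k)) = (17 + k)/(2*k))
D(O) = 2*O/71 (D(O) = (2*O)/71 = (2*O)*(1/71) = 2*O/71)
1/(45228 + D(R(2 + 1))) = 1/(45228 + 2*((17 + (2 + 1))/(2*(2 + 1)))/71) = 1/(45228 + 2*((1/2)*(17 + 3)/3)/71) = 1/(45228 + 2*((1/2)*(1/3)*20)/71) = 1/(45228 + (2/71)*(10/3)) = 1/(45228 + 20/213) = 1/(9633584/213) = 213/9633584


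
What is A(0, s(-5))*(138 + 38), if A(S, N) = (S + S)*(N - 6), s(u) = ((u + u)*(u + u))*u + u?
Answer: 0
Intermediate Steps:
s(u) = u + 4*u³ (s(u) = ((2*u)*(2*u))*u + u = (4*u²)*u + u = 4*u³ + u = u + 4*u³)
A(S, N) = 2*S*(-6 + N) (A(S, N) = (2*S)*(-6 + N) = 2*S*(-6 + N))
A(0, s(-5))*(138 + 38) = (2*0*(-6 + (-5 + 4*(-5)³)))*(138 + 38) = (2*0*(-6 + (-5 + 4*(-125))))*176 = (2*0*(-6 + (-5 - 500)))*176 = (2*0*(-6 - 505))*176 = (2*0*(-511))*176 = 0*176 = 0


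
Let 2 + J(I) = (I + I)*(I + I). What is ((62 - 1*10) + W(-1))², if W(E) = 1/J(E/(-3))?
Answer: 516961/196 ≈ 2637.6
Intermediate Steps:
J(I) = -2 + 4*I² (J(I) = -2 + (I + I)*(I + I) = -2 + (2*I)*(2*I) = -2 + 4*I²)
W(E) = 1/(-2 + 4*E²/9) (W(E) = 1/(-2 + 4*(E/(-3))²) = 1/(-2 + 4*(E*(-⅓))²) = 1/(-2 + 4*(-E/3)²) = 1/(-2 + 4*(E²/9)) = 1/(-2 + 4*E²/9))
((62 - 1*10) + W(-1))² = ((62 - 1*10) + 9/(2*(-9 + 2*(-1)²)))² = ((62 - 10) + 9/(2*(-9 + 2*1)))² = (52 + 9/(2*(-9 + 2)))² = (52 + (9/2)/(-7))² = (52 + (9/2)*(-⅐))² = (52 - 9/14)² = (719/14)² = 516961/196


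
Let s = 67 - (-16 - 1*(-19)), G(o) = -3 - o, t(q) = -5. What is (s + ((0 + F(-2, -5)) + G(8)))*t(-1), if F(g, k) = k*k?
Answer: -390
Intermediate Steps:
F(g, k) = k**2
s = 64 (s = 67 - (-16 + 19) = 67 - 1*3 = 67 - 3 = 64)
(s + ((0 + F(-2, -5)) + G(8)))*t(-1) = (64 + ((0 + (-5)**2) + (-3 - 1*8)))*(-5) = (64 + ((0 + 25) + (-3 - 8)))*(-5) = (64 + (25 - 11))*(-5) = (64 + 14)*(-5) = 78*(-5) = -390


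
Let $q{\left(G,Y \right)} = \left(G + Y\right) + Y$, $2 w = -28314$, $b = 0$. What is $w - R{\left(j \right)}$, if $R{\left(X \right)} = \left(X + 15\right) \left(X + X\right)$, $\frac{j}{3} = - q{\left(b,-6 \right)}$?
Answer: $-17829$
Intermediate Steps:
$w = -14157$ ($w = \frac{1}{2} \left(-28314\right) = -14157$)
$q{\left(G,Y \right)} = G + 2 Y$
$j = 36$ ($j = 3 \left(- (0 + 2 \left(-6\right))\right) = 3 \left(- (0 - 12)\right) = 3 \left(\left(-1\right) \left(-12\right)\right) = 3 \cdot 12 = 36$)
$R{\left(X \right)} = 2 X \left(15 + X\right)$ ($R{\left(X \right)} = \left(15 + X\right) 2 X = 2 X \left(15 + X\right)$)
$w - R{\left(j \right)} = -14157 - 2 \cdot 36 \left(15 + 36\right) = -14157 - 2 \cdot 36 \cdot 51 = -14157 - 3672 = -17829$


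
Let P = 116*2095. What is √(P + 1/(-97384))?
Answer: √576178758144934/48692 ≈ 492.97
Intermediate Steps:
P = 243020
√(P + 1/(-97384)) = √(243020 + 1/(-97384)) = √(243020 - 1/97384) = √(23666259679/97384) = √576178758144934/48692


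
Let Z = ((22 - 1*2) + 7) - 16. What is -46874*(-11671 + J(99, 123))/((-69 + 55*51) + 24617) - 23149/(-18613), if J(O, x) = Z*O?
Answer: 1319009412583/72731627 ≈ 18135.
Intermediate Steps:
Z = 11 (Z = ((22 - 2) + 7) - 16 = (20 + 7) - 16 = 27 - 16 = 11)
J(O, x) = 11*O
-46874*(-11671 + J(99, 123))/((-69 + 55*51) + 24617) - 23149/(-18613) = -46874*(-11671 + 11*99)/((-69 + 55*51) + 24617) - 23149/(-18613) = -46874*(-11671 + 1089)/((-69 + 2805) + 24617) - 23149*(-1/18613) = -46874*(-10582/(2736 + 24617)) + 3307/2659 = -46874/(27353*(-1/10582)) + 3307/2659 = -46874/(-27353/10582) + 3307/2659 = -46874*(-10582/27353) + 3307/2659 = 496020668/27353 + 3307/2659 = 1319009412583/72731627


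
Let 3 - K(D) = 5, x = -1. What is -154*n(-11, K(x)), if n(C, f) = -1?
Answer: 154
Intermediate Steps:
K(D) = -2 (K(D) = 3 - 1*5 = 3 - 5 = -2)
-154*n(-11, K(x)) = -154*(-1) = 154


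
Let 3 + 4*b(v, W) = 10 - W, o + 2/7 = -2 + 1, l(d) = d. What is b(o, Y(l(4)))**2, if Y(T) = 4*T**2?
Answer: 3249/16 ≈ 203.06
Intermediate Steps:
o = -9/7 (o = -2/7 + (-2 + 1) = -2/7 - 1 = -9/7 ≈ -1.2857)
b(v, W) = 7/4 - W/4 (b(v, W) = -3/4 + (10 - W)/4 = -3/4 + (5/2 - W/4) = 7/4 - W/4)
b(o, Y(l(4)))**2 = (7/4 - 4**2)**2 = (7/4 - 16)**2 = (-57/4)**2 = 3249/16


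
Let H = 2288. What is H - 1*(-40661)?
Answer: 42949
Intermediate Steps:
H - 1*(-40661) = 2288 - 1*(-40661) = 2288 + 40661 = 42949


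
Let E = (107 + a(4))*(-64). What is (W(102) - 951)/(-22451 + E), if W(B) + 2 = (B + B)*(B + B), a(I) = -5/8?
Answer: -40663/29259 ≈ -1.3898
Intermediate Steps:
a(I) = -5/8 (a(I) = -5*1/8 = -5/8)
W(B) = -2 + 4*B**2 (W(B) = -2 + (B + B)*(B + B) = -2 + (2*B)*(2*B) = -2 + 4*B**2)
E = -6808 (E = (107 - 5/8)*(-64) = (851/8)*(-64) = -6808)
(W(102) - 951)/(-22451 + E) = ((-2 + 4*102**2) - 951)/(-22451 - 6808) = ((-2 + 4*10404) - 951)/(-29259) = ((-2 + 41616) - 951)*(-1/29259) = (41614 - 951)*(-1/29259) = 40663*(-1/29259) = -40663/29259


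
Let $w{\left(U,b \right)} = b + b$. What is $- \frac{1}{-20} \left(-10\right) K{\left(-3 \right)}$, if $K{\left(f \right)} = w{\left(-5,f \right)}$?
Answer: $3$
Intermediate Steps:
$w{\left(U,b \right)} = 2 b$
$K{\left(f \right)} = 2 f$
$- \frac{1}{-20} \left(-10\right) K{\left(-3 \right)} = - \frac{1}{-20} \left(-10\right) 2 \left(-3\right) = \left(-1\right) \left(- \frac{1}{20}\right) \left(-10\right) \left(-6\right) = \frac{1}{20} \left(-10\right) \left(-6\right) = \left(- \frac{1}{2}\right) \left(-6\right) = 3$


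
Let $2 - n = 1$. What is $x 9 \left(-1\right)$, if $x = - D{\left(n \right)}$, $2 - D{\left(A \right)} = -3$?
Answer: $45$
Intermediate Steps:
$n = 1$ ($n = 2 - 1 = 1$)
$D{\left(A \right)} = 5$ ($D{\left(A \right)} = 2 - -3 = 2 + 3 = 5$)
$x = -5$ ($x = \left(-1\right) 5 = -5$)
$x 9 \left(-1\right) = \left(-5\right) 9 \left(-1\right) = \left(-45\right) \left(-1\right) = 45$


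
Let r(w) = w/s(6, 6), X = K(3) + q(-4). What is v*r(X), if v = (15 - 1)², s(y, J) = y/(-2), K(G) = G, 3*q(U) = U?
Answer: -980/9 ≈ -108.89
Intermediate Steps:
q(U) = U/3
s(y, J) = -y/2 (s(y, J) = y*(-½) = -y/2)
X = 5/3 (X = 3 + (⅓)*(-4) = 3 - 4/3 = 5/3 ≈ 1.6667)
r(w) = -w/3 (r(w) = w/((-½*6)) = w/(-3) = w*(-⅓) = -w/3)
v = 196 (v = 14² = 196)
v*r(X) = 196*(-⅓*5/3) = 196*(-5/9) = -980/9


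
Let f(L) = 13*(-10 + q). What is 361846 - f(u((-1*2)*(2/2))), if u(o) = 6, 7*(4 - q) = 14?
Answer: 361950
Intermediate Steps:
q = 2 (q = 4 - ⅐*14 = 4 - 2 = 2)
f(L) = -104 (f(L) = 13*(-10 + 2) = 13*(-8) = -104)
361846 - f(u((-1*2)*(2/2))) = 361846 - 1*(-104) = 361846 + 104 = 361950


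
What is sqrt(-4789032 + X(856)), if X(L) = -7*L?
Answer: 4*I*sqrt(299689) ≈ 2189.8*I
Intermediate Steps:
sqrt(-4789032 + X(856)) = sqrt(-4789032 - 7*856) = sqrt(-4789032 - 5992) = sqrt(-4795024) = 4*I*sqrt(299689)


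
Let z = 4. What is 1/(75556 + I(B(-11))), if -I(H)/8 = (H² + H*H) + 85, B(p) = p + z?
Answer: 1/74092 ≈ 1.3497e-5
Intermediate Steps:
B(p) = 4 + p (B(p) = p + 4 = 4 + p)
I(H) = -680 - 16*H² (I(H) = -8*((H² + H*H) + 85) = -8*((H² + H²) + 85) = -8*(2*H² + 85) = -8*(85 + 2*H²) = -680 - 16*H²)
1/(75556 + I(B(-11))) = 1/(75556 + (-680 - 16*(4 - 11)²)) = 1/(75556 + (-680 - 16*(-7)²)) = 1/(75556 + (-680 - 16*49)) = 1/(75556 + (-680 - 784)) = 1/(75556 - 1464) = 1/74092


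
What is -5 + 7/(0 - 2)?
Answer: -17/2 ≈ -8.5000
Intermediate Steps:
-5 + 7/(0 - 2) = -5 + 7/(-2) = -5 - 1/2*7 = -5 - 7/2 = -17/2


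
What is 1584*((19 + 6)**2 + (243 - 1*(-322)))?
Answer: 1884960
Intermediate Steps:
1584*((19 + 6)**2 + (243 - 1*(-322))) = 1584*(25**2 + (243 + 322)) = 1584*(625 + 565) = 1584*1190 = 1884960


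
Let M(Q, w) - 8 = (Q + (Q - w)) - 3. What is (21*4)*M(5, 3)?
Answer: 1008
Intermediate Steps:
M(Q, w) = 5 - w + 2*Q (M(Q, w) = 8 + ((Q + (Q - w)) - 3) = 8 + ((-w + 2*Q) - 3) = 8 + (-3 - w + 2*Q) = 5 - w + 2*Q)
(21*4)*M(5, 3) = (21*4)*(5 - 1*3 + 2*5) = 84*(5 - 3 + 10) = 84*12 = 1008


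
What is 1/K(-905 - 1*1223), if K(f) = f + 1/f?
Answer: -2128/4528385 ≈ -0.00046992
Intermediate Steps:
1/K(-905 - 1*1223) = 1/((-905 - 1*1223) + 1/(-905 - 1*1223)) = 1/((-905 - 1223) + 1/(-905 - 1223)) = 1/(-2128 + 1/(-2128)) = 1/(-2128 - 1/2128) = 1/(-4528385/2128) = -2128/4528385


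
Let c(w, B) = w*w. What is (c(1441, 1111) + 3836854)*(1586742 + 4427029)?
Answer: 35561442536285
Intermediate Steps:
c(w, B) = w²
(c(1441, 1111) + 3836854)*(1586742 + 4427029) = (1441² + 3836854)*(1586742 + 4427029) = (2076481 + 3836854)*6013771 = 5913335*6013771 = 35561442536285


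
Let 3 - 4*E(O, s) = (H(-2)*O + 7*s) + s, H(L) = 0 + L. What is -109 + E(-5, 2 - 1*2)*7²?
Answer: -779/4 ≈ -194.75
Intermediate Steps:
H(L) = L
E(O, s) = ¾ + O/2 - 2*s (E(O, s) = ¾ - ((-2*O + 7*s) + s)/4 = ¾ - (-2*O + 8*s)/4 = ¾ + (O/2 - 2*s) = ¾ + O/2 - 2*s)
-109 + E(-5, 2 - 1*2)*7² = -109 + (¾ + (½)*(-5) - 2*(2 - 1*2))*7² = -109 + (¾ - 5/2 - 2*(2 - 2))*49 = -109 + (¾ - 5/2 - 2*0)*49 = -109 + (¾ - 5/2 + 0)*49 = -109 - 7/4*49 = -109 - 343/4 = -779/4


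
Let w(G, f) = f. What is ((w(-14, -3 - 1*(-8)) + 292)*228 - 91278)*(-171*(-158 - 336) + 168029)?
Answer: -5949475686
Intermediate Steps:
((w(-14, -3 - 1*(-8)) + 292)*228 - 91278)*(-171*(-158 - 336) + 168029) = (((-3 - 1*(-8)) + 292)*228 - 91278)*(-171*(-158 - 336) + 168029) = (((-3 + 8) + 292)*228 - 91278)*(-171*(-494) + 168029) = ((5 + 292)*228 - 91278)*(84474 + 168029) = (297*228 - 91278)*252503 = (67716 - 91278)*252503 = -23562*252503 = -5949475686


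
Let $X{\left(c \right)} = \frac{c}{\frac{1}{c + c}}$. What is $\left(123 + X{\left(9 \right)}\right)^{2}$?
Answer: $81225$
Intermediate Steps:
$X{\left(c \right)} = 2 c^{2}$ ($X{\left(c \right)} = \frac{c}{\frac{1}{2 c}} = \frac{c}{\frac{1}{2} \frac{1}{c}} = c 2 c = 2 c^{2}$)
$\left(123 + X{\left(9 \right)}\right)^{2} = \left(123 + 2 \cdot 9^{2}\right)^{2} = \left(123 + 2 \cdot 81\right)^{2} = \left(123 + 162\right)^{2} = 285^{2} = 81225$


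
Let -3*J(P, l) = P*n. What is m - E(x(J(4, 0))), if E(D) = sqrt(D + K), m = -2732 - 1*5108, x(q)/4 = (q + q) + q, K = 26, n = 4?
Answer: -7840 - I*sqrt(38) ≈ -7840.0 - 6.1644*I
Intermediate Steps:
J(P, l) = -4*P/3 (J(P, l) = -P*4/3 = -4*P/3)
x(q) = 12*q (x(q) = 4*((q + q) + q) = 4*(2*q + q) = 4*(3*q) = 12*q)
m = -7840 (m = -2732 - 5108 = -7840)
E(D) = sqrt(26 + D) (E(D) = sqrt(D + 26) = sqrt(26 + D))
m - E(x(J(4, 0))) = -7840 - sqrt(26 + 12*(-4/3*4)) = -7840 - sqrt(26 + 12*(-16/3)) = -7840 - sqrt(26 - 64) = -7840 - sqrt(-38) = -7840 - I*sqrt(38)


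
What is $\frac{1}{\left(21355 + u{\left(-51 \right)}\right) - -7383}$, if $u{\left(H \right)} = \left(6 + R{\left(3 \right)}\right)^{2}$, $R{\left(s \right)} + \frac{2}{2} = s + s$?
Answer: $\frac{1}{28859} \approx 3.4651 \cdot 10^{-5}$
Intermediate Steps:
$R{\left(s \right)} = -1 + 2 s$ ($R{\left(s \right)} = -1 + \left(s + s\right) = -1 + 2 s$)
$u{\left(H \right)} = 121$ ($u{\left(H \right)} = \left(6 + \left(-1 + 2 \cdot 3\right)\right)^{2} = \left(6 + \left(-1 + 6\right)\right)^{2} = \left(6 + 5\right)^{2} = 11^{2} = 121$)
$\frac{1}{\left(21355 + u{\left(-51 \right)}\right) - -7383} = \frac{1}{\left(21355 + 121\right) - -7383} = \frac{1}{21476 + \left(-2263 + 9646\right)} = \frac{1}{21476 + 7383} = \frac{1}{28859}$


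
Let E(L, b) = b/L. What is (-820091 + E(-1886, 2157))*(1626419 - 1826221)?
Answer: 154516255615483/943 ≈ 1.6386e+11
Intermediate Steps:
(-820091 + E(-1886, 2157))*(1626419 - 1826221) = (-820091 + 2157/(-1886))*(1626419 - 1826221) = (-820091 + 2157*(-1/1886))*(-199802) = (-820091 - 2157/1886)*(-199802) = -1546693783/1886*(-199802) = 154516255615483/943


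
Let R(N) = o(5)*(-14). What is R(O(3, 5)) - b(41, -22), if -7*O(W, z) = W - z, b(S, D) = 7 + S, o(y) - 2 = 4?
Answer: -132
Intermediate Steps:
o(y) = 6 (o(y) = 2 + 4 = 6)
O(W, z) = -W/7 + z/7 (O(W, z) = -(W - z)/7 = -W/7 + z/7)
R(N) = -84 (R(N) = 6*(-14) = -84)
R(O(3, 5)) - b(41, -22) = -84 - (7 + 41) = -84 - 1*48 = -84 - 48 = -132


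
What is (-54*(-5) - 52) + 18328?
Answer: 18546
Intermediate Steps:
(-54*(-5) - 52) + 18328 = (270 - 52) + 18328 = 218 + 18328 = 18546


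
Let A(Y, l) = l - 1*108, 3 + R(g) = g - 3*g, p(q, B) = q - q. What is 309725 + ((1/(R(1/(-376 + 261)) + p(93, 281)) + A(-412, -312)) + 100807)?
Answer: 140668301/343 ≈ 4.1011e+5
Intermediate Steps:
p(q, B) = 0
R(g) = -3 - 2*g (R(g) = -3 + (g - 3*g) = -3 - 2*g)
A(Y, l) = -108 + l (A(Y, l) = l - 108 = -108 + l)
309725 + ((1/(R(1/(-376 + 261)) + p(93, 281)) + A(-412, -312)) + 100807) = 309725 + ((1/((-3 - 2/(-376 + 261)) + 0) + (-108 - 312)) + 100807) = 309725 + ((1/((-3 - 2/(-115)) + 0) - 420) + 100807) = 309725 + ((1/((-3 - 2*(-1/115)) + 0) - 420) + 100807) = 309725 + ((1/((-3 + 2/115) + 0) - 420) + 100807) = 309725 + ((1/(-343/115 + 0) - 420) + 100807) = 309725 + ((1/(-343/115) - 420) + 100807) = 309725 + ((-115/343 - 420) + 100807) = 309725 + (-144175/343 + 100807) = 309725 + 34432626/343 = 140668301/343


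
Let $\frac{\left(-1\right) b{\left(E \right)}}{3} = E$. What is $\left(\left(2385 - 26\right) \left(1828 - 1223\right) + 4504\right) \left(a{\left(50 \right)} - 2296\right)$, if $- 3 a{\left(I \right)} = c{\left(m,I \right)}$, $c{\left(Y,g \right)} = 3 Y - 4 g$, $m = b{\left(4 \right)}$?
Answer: $-3174553916$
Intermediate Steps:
$b{\left(E \right)} = - 3 E$
$m = -12$ ($m = \left(-3\right) 4 = -12$)
$c{\left(Y,g \right)} = - 4 g + 3 Y$
$a{\left(I \right)} = 12 + \frac{4 I}{3}$ ($a{\left(I \right)} = - \frac{- 4 I + 3 \left(-12\right)}{3} = - \frac{- 4 I - 36}{3} = - \frac{-36 - 4 I}{3} = 12 + \frac{4 I}{3}$)
$\left(\left(2385 - 26\right) \left(1828 - 1223\right) + 4504\right) \left(a{\left(50 \right)} - 2296\right) = \left(\left(2385 - 26\right) \left(1828 - 1223\right) + 4504\right) \left(\left(12 + \frac{4}{3} \cdot 50\right) - 2296\right) = \left(2359 \cdot 605 + 4504\right) \left(\left(12 + \frac{200}{3}\right) - 2296\right) = \left(1427195 + 4504\right) \left(\frac{236}{3} - 2296\right) = 1431699 \left(- \frac{6652}{3}\right) = -3174553916$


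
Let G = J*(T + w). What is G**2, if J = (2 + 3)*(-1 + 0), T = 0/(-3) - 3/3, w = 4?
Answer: 225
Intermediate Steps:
T = -1 (T = 0*(-1/3) - 3*1/3 = 0 - 1 = -1)
J = -5 (J = 5*(-1) = -5)
G = -15 (G = -5*(-1 + 4) = -5*3 = -15)
G**2 = (-15)**2 = 225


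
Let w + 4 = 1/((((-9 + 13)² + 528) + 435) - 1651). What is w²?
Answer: 7230721/451584 ≈ 16.012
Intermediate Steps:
w = -2689/672 (w = -4 + 1/((((-9 + 13)² + 528) + 435) - 1651) = -4 + 1/(((4² + 528) + 435) - 1651) = -4 + 1/(((16 + 528) + 435) - 1651) = -4 + 1/((544 + 435) - 1651) = -4 + 1/(979 - 1651) = -4 + 1/(-672) = -4 - 1/672 = -2689/672 ≈ -4.0015)
w² = (-2689/672)² = 7230721/451584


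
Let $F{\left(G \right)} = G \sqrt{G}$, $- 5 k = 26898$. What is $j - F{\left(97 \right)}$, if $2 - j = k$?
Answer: $\frac{26908}{5} - 97 \sqrt{97} \approx 4426.3$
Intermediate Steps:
$k = - \frac{26898}{5}$ ($k = \left(- \frac{1}{5}\right) 26898 = - \frac{26898}{5} \approx -5379.6$)
$F{\left(G \right)} = G^{\frac{3}{2}}$
$j = \frac{26908}{5}$ ($j = 2 - - \frac{26898}{5} = 2 + \frac{26898}{5} = \frac{26908}{5} \approx 5381.6$)
$j - F{\left(97 \right)} = \frac{26908}{5} - 97^{\frac{3}{2}} = \frac{26908}{5} - 97 \sqrt{97}$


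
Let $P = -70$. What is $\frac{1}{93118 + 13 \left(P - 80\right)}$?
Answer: $\frac{1}{91168} \approx 1.0969 \cdot 10^{-5}$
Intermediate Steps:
$\frac{1}{93118 + 13 \left(P - 80\right)} = \frac{1}{93118 + 13 \left(-70 - 80\right)} = \frac{1}{93118 + 13 \left(-150\right)} = \frac{1}{93118 - 1950} = \frac{1}{91168}$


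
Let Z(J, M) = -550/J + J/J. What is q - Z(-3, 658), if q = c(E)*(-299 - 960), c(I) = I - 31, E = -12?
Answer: 161858/3 ≈ 53953.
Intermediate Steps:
c(I) = -31 + I
Z(J, M) = 1 - 550/J (Z(J, M) = -550/J + 1 = 1 - 550/J)
q = 54137 (q = (-31 - 12)*(-299 - 960) = -43*(-1259) = 54137)
q - Z(-3, 658) = 54137 - (-550 - 3)/(-3) = 54137 - (-1)*(-553)/3 = 54137 - 1*553/3 = 54137 - 553/3 = 161858/3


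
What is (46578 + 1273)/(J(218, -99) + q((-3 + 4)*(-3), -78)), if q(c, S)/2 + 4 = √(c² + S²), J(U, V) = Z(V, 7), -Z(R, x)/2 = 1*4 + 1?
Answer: 47851/1336 + 47851*√677/4008 ≈ 346.46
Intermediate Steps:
Z(R, x) = -10 (Z(R, x) = -2*(1*4 + 1) = -2*(4 + 1) = -2*5 = -10)
J(U, V) = -10
q(c, S) = -8 + 2*√(S² + c²) (q(c, S) = -8 + 2*√(c² + S²) = -8 + 2*√(S² + c²))
(46578 + 1273)/(J(218, -99) + q((-3 + 4)*(-3), -78)) = (46578 + 1273)/(-10 + (-8 + 2*√((-78)² + ((-3 + 4)*(-3))²))) = 47851/(-10 + (-8 + 2*√(6084 + (1*(-3))²))) = 47851/(-10 + (-8 + 2*√(6084 + (-3)²))) = 47851/(-10 + (-8 + 2*√(6084 + 9))) = 47851/(-10 + (-8 + 2*√6093)) = 47851/(-10 + (-8 + 2*(3*√677))) = 47851/(-10 + (-8 + 6*√677)) = 47851/(-18 + 6*√677)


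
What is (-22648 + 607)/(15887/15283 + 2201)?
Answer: -336852603/33653770 ≈ -10.009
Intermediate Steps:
(-22648 + 607)/(15887/15283 + 2201) = -22041/(15887*(1/15283) + 2201) = -22041/(15887/15283 + 2201) = -22041/33653770/15283 = -22041*15283/33653770 = -336852603/33653770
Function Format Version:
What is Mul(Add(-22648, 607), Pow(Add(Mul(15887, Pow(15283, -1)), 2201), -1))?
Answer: Rational(-336852603, 33653770) ≈ -10.009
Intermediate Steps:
Mul(Add(-22648, 607), Pow(Add(Mul(15887, Pow(15283, -1)), 2201), -1)) = Mul(-22041, Pow(Add(Mul(15887, Rational(1, 15283)), 2201), -1)) = Mul(-22041, Pow(Add(Rational(15887, 15283), 2201), -1)) = Mul(-22041, Pow(Rational(33653770, 15283), -1)) = Mul(-22041, Rational(15283, 33653770)) = Rational(-336852603, 33653770)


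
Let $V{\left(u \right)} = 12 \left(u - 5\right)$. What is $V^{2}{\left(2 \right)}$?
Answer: $1296$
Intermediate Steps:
$V{\left(u \right)} = -60 + 12 u$ ($V{\left(u \right)} = 12 \left(-5 + u\right) = -60 + 12 u$)
$V^{2}{\left(2 \right)} = \left(-60 + 12 \cdot 2\right)^{2} = \left(-60 + 24\right)^{2} = \left(-36\right)^{2} = 1296$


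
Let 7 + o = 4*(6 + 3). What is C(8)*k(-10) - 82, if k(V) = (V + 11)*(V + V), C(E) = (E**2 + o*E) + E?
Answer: -6162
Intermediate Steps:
o = 29 (o = -7 + 4*(6 + 3) = -7 + 4*9 = -7 + 36 = 29)
C(E) = E**2 + 30*E (C(E) = (E**2 + 29*E) + E = E**2 + 30*E)
k(V) = 2*V*(11 + V) (k(V) = (11 + V)*(2*V) = 2*V*(11 + V))
C(8)*k(-10) - 82 = (8*(30 + 8))*(2*(-10)*(11 - 10)) - 82 = (8*38)*(2*(-10)*1) - 82 = 304*(-20) - 82 = -6080 - 82 = -6162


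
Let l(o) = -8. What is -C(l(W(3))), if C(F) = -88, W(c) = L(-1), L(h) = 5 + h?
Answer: 88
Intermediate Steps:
W(c) = 4 (W(c) = 5 - 1 = 4)
-C(l(W(3))) = -1*(-88) = 88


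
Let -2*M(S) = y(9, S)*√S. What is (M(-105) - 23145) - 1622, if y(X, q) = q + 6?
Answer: -24767 + 99*I*√105/2 ≈ -24767.0 + 507.22*I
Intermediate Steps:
y(X, q) = 6 + q
M(S) = -√S*(6 + S)/2 (M(S) = -(6 + S)*√S/2 = -√S*(6 + S)/2)
(M(-105) - 23145) - 1622 = (√(-105)*(-6 - 1*(-105))/2 - 23145) - 1622 = ((I*√105)*(-6 + 105)/2 - 23145) - 1622 = ((½)*(I*√105)*99 - 23145) - 1622 = (99*I*√105/2 - 23145) - 1622 = (-23145 + 99*I*√105/2) - 1622 = -24767 + 99*I*√105/2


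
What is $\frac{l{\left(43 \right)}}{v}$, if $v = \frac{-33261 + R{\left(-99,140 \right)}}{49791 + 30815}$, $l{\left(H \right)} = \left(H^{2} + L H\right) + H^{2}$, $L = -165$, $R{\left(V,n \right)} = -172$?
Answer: $\frac{273818582}{33433} \approx 8190.1$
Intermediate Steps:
$l{\left(H \right)} = - 165 H + 2 H^{2}$ ($l{\left(H \right)} = \left(H^{2} - 165 H\right) + H^{2} = - 165 H + 2 H^{2}$)
$v = - \frac{33433}{80606}$ ($v = \frac{-33261 - 172}{49791 + 30815} = - \frac{33433}{80606} \approx -0.41477$)
$\frac{l{\left(43 \right)}}{v} = \frac{43 \left(-165 + 2 \cdot 43\right)}{- \frac{33433}{80606}} = 43 \left(-165 + 86\right) \left(- \frac{80606}{33433}\right) = 43 \left(-79\right) \left(- \frac{80606}{33433}\right) = \left(-3397\right) \left(- \frac{80606}{33433}\right) = \frac{273818582}{33433}$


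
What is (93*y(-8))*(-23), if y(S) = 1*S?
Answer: 17112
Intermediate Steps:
y(S) = S
(93*y(-8))*(-23) = (93*(-8))*(-23) = -744*(-23) = 17112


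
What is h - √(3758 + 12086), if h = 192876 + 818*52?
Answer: 235412 - 2*√3961 ≈ 2.3529e+5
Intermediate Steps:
h = 235412 (h = 192876 + 42536 = 235412)
h - √(3758 + 12086) = 235412 - √(3758 + 12086) = 235412 - √15844 = 235412 - 2*√3961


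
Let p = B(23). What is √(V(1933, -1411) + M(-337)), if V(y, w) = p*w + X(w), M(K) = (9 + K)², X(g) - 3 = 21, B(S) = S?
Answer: √75155 ≈ 274.14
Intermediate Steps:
p = 23
X(g) = 24 (X(g) = 3 + 21 = 24)
V(y, w) = 24 + 23*w (V(y, w) = 23*w + 24 = 24 + 23*w)
√(V(1933, -1411) + M(-337)) = √((24 + 23*(-1411)) + (9 - 337)²) = √((24 - 32453) + (-328)²) = √(-32429 + 107584) = √75155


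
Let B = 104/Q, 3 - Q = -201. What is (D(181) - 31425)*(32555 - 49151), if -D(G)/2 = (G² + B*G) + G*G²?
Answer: 3373343293812/17 ≈ 1.9843e+11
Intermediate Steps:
Q = 204 (Q = 3 - 1*(-201) = 3 + 201 = 204)
B = 26/51 (B = 104/204 = 104*(1/204) = 26/51 ≈ 0.50980)
D(G) = -2*G² - 2*G³ - 52*G/51 (D(G) = -2*((G² + 26*G/51) + G*G²) = -2*((G² + 26*G/51) + G³) = -2*(G² + G³ + 26*G/51) = -2*G² - 2*G³ - 52*G/51)
(D(181) - 31425)*(32555 - 49151) = (-2/51*181*(26 + 51*181 + 51*181²) - 31425)*(32555 - 49151) = (-2/51*181*(26 + 9231 + 51*32761) - 31425)*(-16596) = (-2/51*181*(26 + 9231 + 1670811) - 31425)*(-16596) = (-2/51*181*1680068 - 31425)*(-16596) = (-608184616/51 - 31425)*(-16596) = -609787291/51*(-16596) = 3373343293812/17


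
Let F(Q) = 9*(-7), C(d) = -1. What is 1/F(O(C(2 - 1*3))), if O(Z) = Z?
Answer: -1/63 ≈ -0.015873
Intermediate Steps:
F(Q) = -63
1/F(O(C(2 - 1*3))) = 1/(-63) = -1/63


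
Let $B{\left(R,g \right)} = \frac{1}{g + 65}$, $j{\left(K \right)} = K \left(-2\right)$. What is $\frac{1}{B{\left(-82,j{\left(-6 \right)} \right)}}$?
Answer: $77$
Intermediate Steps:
$j{\left(K \right)} = - 2 K$
$B{\left(R,g \right)} = \frac{1}{65 + g}$
$\frac{1}{B{\left(-82,j{\left(-6 \right)} \right)}} = \frac{1}{\frac{1}{65 - -12}} = \frac{1}{\frac{1}{65 + 12}} = \frac{1}{\frac{1}{77}} = 77$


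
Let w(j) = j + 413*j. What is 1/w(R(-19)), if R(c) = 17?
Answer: 1/7038 ≈ 0.00014209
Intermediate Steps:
w(j) = 414*j
1/w(R(-19)) = 1/(414*17) = 1/7038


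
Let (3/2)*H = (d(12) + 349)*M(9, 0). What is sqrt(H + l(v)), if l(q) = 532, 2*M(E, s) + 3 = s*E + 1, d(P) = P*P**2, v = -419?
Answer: I*sqrt(7674)/3 ≈ 29.2*I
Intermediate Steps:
d(P) = P**3
M(E, s) = -1 + E*s/2 (M(E, s) = -3/2 + (s*E + 1)/2 = -3/2 + (E*s + 1)/2 = -3/2 + (1 + E*s)/2 = -3/2 + (1/2 + E*s/2) = -1 + E*s/2)
H = -4154/3 (H = 2*((12**3 + 349)*(-1 + (1/2)*9*0))/3 = 2*((1728 + 349)*(-1 + 0))/3 = 2*(2077*(-1))/3 = (2/3)*(-2077) = -4154/3 ≈ -1384.7)
sqrt(H + l(v)) = sqrt(-4154/3 + 532) = sqrt(-2558/3) = I*sqrt(7674)/3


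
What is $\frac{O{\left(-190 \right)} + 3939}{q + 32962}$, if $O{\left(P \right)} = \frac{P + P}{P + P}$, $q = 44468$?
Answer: $\frac{394}{7743} \approx 0.050885$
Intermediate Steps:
$O{\left(P \right)} = 1$ ($O{\left(P \right)} = \frac{2 P}{2 P} = 2 P \frac{1}{2 P} = 1$)
$\frac{O{\left(-190 \right)} + 3939}{q + 32962} = \frac{1 + 3939}{44468 + 32962} = \frac{3940}{77430} = 3940 \cdot \frac{1}{77430} = \frac{394}{7743}$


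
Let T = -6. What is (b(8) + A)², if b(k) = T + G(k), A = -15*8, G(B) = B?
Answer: 13924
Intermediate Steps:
A = -120
b(k) = -6 + k
(b(8) + A)² = ((-6 + 8) - 120)² = (2 - 120)² = (-118)² = 13924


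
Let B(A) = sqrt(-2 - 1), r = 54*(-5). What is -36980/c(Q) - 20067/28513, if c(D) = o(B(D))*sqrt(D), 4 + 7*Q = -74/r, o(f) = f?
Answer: -20067/28513 + 110940*sqrt(17605)/503 ≈ 29264.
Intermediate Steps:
r = -270
B(A) = I*sqrt(3) (B(A) = sqrt(-3) = I*sqrt(3))
Q = -503/945 (Q = -4/7 + (-74/(-270))/7 = -4/7 + (-74*(-1/270))/7 = -4/7 + (1/7)*(37/135) = -4/7 + 37/945 = -503/945 ≈ -0.53228)
c(D) = I*sqrt(3)*sqrt(D) (c(D) = (I*sqrt(3))*sqrt(D) = I*sqrt(3)*sqrt(D))
-36980/c(Q) - 20067/28513 = -36980*(-3*sqrt(17605)/503) - 20067/28513 = -(-110940)*sqrt(17605)/503 - 20067/28513 = 110940*sqrt(17605)/503 - 20067/28513 = -20067/28513 + 110940*sqrt(17605)/503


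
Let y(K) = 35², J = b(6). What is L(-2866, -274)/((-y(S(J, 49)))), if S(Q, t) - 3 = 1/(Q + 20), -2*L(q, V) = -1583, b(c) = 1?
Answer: -1583/2450 ≈ -0.64612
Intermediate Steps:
L(q, V) = 1583/2 (L(q, V) = -½*(-1583) = 1583/2)
J = 1
S(Q, t) = 3 + 1/(20 + Q) (S(Q, t) = 3 + 1/(Q + 20) = 3 + 1/(20 + Q))
y(K) = 1225
L(-2866, -274)/((-y(S(J, 49)))) = 1583/(2*((-1*1225))) = (1583/2)/(-1225) = (1583/2)*(-1/1225) = -1583/2450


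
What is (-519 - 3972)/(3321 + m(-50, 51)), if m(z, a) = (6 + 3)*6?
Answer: -499/375 ≈ -1.3307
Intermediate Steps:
m(z, a) = 54 (m(z, a) = 9*6 = 54)
(-519 - 3972)/(3321 + m(-50, 51)) = (-519 - 3972)/(3321 + 54) = -4491/3375 = -4491*1/3375 = -499/375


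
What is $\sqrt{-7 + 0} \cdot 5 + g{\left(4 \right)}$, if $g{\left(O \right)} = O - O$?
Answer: $5 i \sqrt{7} \approx 13.229 i$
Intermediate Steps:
$g{\left(O \right)} = 0$
$\sqrt{-7 + 0} \cdot 5 + g{\left(4 \right)} = \sqrt{-7 + 0} \cdot 5 + 0 = \sqrt{-7} \cdot 5 + 0 = i \sqrt{7} \cdot 5 + 0 = 5 i \sqrt{7} + 0 = 5 i \sqrt{7}$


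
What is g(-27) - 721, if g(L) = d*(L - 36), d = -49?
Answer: 2366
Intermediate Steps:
g(L) = 1764 - 49*L (g(L) = -49*(L - 36) = -49*(-36 + L) = 1764 - 49*L)
g(-27) - 721 = (1764 - 49*(-27)) - 721 = (1764 + 1323) - 721 = 3087 - 721 = 2366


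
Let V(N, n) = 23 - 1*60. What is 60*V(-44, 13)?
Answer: -2220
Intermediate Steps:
V(N, n) = -37 (V(N, n) = 23 - 60 = -37)
60*V(-44, 13) = 60*(-37) = -2220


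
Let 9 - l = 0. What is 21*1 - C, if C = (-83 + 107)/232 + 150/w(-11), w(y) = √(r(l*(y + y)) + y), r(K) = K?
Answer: 606/29 + 150*I*√209/209 ≈ 20.897 + 10.376*I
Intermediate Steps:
l = 9 (l = 9 - 1*0 = 9 + 0 = 9)
w(y) = √19*√y (w(y) = √(9*(y + y) + y) = √(9*(2*y) + y) = √(18*y + y) = √(19*y) = √19*√y)
C = 3/29 - 150*I*√209/209 (C = (-83 + 107)/232 + 150/((√19*√(-11))) = 24*(1/232) + 150/((√19*(I*√11))) = 3/29 + 150/((I*√209)) = 3/29 + 150*(-I*√209/209) = 3/29 - 150*I*√209/209 ≈ 0.10345 - 10.376*I)
21*1 - C = 21*1 - (3/29 - 150*I*√209/209) = 21 + (-3/29 + 150*I*√209/209) = 606/29 + 150*I*√209/209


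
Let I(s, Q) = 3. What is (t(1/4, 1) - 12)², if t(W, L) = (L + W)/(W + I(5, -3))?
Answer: 22801/169 ≈ 134.92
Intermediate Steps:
t(W, L) = (L + W)/(3 + W) (t(W, L) = (L + W)/(W + 3) = (L + W)/(3 + W))
(t(1/4, 1) - 12)² = ((1 + 1/4)/(3 + 1/4) - 12)² = ((1 + ¼)/(3 + ¼) - 12)² = ((5/4)/(13/4) - 12)² = ((4/13)*(5/4) - 12)² = (5/13 - 12)² = (-151/13)² = 22801/169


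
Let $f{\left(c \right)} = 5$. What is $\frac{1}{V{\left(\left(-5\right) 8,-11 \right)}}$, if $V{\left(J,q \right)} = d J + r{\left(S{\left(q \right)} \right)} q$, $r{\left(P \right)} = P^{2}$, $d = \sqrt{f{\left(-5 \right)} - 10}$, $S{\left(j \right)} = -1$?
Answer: $\frac{i}{- 11 i + 40 \sqrt{5}} \approx -0.0013545 + 0.011014 i$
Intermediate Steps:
$d = i \sqrt{5}$ ($d = \sqrt{5 - 10} = \sqrt{-5} = i \sqrt{5} \approx 2.2361 i$)
$V{\left(J,q \right)} = q + i J \sqrt{5}$ ($V{\left(J,q \right)} = i \sqrt{5} J + \left(-1\right)^{2} q = i J \sqrt{5} + 1 q = i J \sqrt{5} + q = q + i J \sqrt{5}$)
$\frac{1}{V{\left(\left(-5\right) 8,-11 \right)}} = \frac{1}{-11 + i \left(\left(-5\right) 8\right) \sqrt{5}} = \frac{1}{-11 + i \left(-40\right) \sqrt{5}} = \frac{1}{-11 - 40 i \sqrt{5}}$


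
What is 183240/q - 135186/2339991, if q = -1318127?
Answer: -202324089154/1028135105619 ≈ -0.19679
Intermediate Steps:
183240/q - 135186/2339991 = 183240/(-1318127) - 135186/2339991 = 183240*(-1/1318127) - 135186*1/2339991 = -183240/1318127 - 45062/779997 = -202324089154/1028135105619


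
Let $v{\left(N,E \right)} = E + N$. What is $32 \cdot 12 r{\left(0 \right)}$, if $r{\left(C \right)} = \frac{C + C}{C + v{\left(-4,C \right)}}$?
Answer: $0$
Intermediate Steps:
$r{\left(C \right)} = \frac{2 C}{-4 + 2 C}$ ($r{\left(C \right)} = \frac{C + C}{C + \left(C - 4\right)} = \frac{2 C}{C + \left(-4 + C\right)} = \frac{2 C}{-4 + 2 C}$)
$32 \cdot 12 r{\left(0 \right)} = 32 \cdot 12 \frac{0}{-2 + 0} = 384 \frac{0}{-2} = 384 \cdot 0 \left(- \frac{1}{2}\right) = 384 \cdot 0 = 0$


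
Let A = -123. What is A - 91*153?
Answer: -14046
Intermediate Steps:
A - 91*153 = -123 - 91*153 = -123 - 13923 = -14046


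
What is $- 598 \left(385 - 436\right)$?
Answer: $30498$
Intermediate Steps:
$- 598 \left(385 - 436\right) = \left(-598\right) \left(-51\right) = 30498$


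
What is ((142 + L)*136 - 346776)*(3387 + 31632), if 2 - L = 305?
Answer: -12910524768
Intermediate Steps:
L = -303 (L = 2 - 1*305 = 2 - 305 = -303)
((142 + L)*136 - 346776)*(3387 + 31632) = ((142 - 303)*136 - 346776)*(3387 + 31632) = (-161*136 - 346776)*35019 = (-21896 - 346776)*35019 = -368672*35019 = -12910524768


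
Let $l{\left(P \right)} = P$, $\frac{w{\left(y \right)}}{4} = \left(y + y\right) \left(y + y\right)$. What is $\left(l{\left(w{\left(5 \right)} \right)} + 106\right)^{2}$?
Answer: $256036$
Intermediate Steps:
$w{\left(y \right)} = 16 y^{2}$ ($w{\left(y \right)} = 4 \left(y + y\right) \left(y + y\right) = 4 \cdot 2 y 2 y = 4 \cdot 4 y^{2} = 16 y^{2}$)
$\left(l{\left(w{\left(5 \right)} \right)} + 106\right)^{2} = \left(16 \cdot 5^{2} + 106\right)^{2} = \left(16 \cdot 25 + 106\right)^{2} = \left(400 + 106\right)^{2} = 506^{2} = 256036$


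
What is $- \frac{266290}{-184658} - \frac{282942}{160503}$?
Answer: $- \frac{1584526661}{4939693829} \approx -0.32077$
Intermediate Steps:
$- \frac{266290}{-184658} - \frac{282942}{160503} = \left(-266290\right) \left(- \frac{1}{184658}\right) - \frac{94314}{53501} = \frac{133145}{92329} - \frac{94314}{53501} = - \frac{1584526661}{4939693829}$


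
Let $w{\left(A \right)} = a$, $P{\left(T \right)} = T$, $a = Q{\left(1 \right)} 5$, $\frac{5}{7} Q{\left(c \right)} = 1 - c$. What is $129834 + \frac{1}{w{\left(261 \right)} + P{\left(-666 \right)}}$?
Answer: $\frac{86469443}{666} \approx 1.2983 \cdot 10^{5}$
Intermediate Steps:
$Q{\left(c \right)} = \frac{7}{5} - \frac{7 c}{5}$ ($Q{\left(c \right)} = \frac{7 \left(1 - c\right)}{5} = \frac{7}{5} - \frac{7 c}{5}$)
$a = 0$ ($a = \left(\frac{7}{5} - \frac{7}{5}\right) 5 = 0 \cdot 5 = 0$)
$w{\left(A \right)} = 0$
$129834 + \frac{1}{w{\left(261 \right)} + P{\left(-666 \right)}} = 129834 + \frac{1}{0 - 666} = 129834 + \frac{1}{-666} = 129834 - \frac{1}{666} = \frac{86469443}{666}$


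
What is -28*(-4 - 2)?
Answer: 168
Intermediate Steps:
-28*(-4 - 2) = -28*(-6) = 168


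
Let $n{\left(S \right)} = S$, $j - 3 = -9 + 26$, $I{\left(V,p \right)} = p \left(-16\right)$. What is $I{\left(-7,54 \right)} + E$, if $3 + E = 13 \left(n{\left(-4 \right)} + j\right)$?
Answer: $-659$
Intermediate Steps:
$I{\left(V,p \right)} = - 16 p$
$j = 20$ ($j = 3 + \left(-9 + 26\right) = 3 + 17 = 20$)
$E = 205$ ($E = -3 + 13 \left(-4 + 20\right) = -3 + 13 \cdot 16 = -3 + 208 = 205$)
$I{\left(-7,54 \right)} + E = \left(-16\right) 54 + 205 = -864 + 205 = -659$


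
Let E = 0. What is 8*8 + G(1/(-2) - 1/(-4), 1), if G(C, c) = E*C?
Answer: 64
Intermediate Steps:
G(C, c) = 0 (G(C, c) = 0*C = 0)
8*8 + G(1/(-2) - 1/(-4), 1) = 8*8 + 0 = 64 + 0 = 64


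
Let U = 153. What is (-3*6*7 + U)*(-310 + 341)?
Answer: 837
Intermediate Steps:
(-3*6*7 + U)*(-310 + 341) = (-3*6*7 + 153)*(-310 + 341) = (-18*7 + 153)*31 = (-126 + 153)*31 = 27*31 = 837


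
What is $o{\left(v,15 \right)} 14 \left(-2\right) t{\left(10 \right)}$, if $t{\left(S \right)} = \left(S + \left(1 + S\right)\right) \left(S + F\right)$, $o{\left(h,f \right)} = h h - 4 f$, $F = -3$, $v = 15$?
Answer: $-679140$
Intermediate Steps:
$o{\left(h,f \right)} = h^{2} - 4 f$
$t{\left(S \right)} = \left(1 + 2 S\right) \left(-3 + S\right)$ ($t{\left(S \right)} = \left(S + \left(1 + S\right)\right) \left(S - 3\right) = \left(1 + 2 S\right) \left(-3 + S\right)$)
$o{\left(v,15 \right)} 14 \left(-2\right) t{\left(10 \right)} = \left(15^{2} - 60\right) 14 \left(-2\right) \left(-3 - 50 + 2 \cdot 10^{2}\right) = \left(225 - 60\right) \left(-28\right) \left(-3 - 50 + 2 \cdot 100\right) = 165 \left(-28\right) \left(-3 - 50 + 200\right) = \left(-4620\right) 147 = -679140$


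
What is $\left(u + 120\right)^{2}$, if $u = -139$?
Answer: $361$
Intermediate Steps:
$\left(u + 120\right)^{2} = \left(-139 + 120\right)^{2} = \left(-19\right)^{2} = 361$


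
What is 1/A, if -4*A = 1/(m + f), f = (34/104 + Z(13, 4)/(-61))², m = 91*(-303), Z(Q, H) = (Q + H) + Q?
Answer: 277427782103/2515396 ≈ 1.1029e+5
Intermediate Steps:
Z(Q, H) = H + 2*Q (Z(Q, H) = (H + Q) + Q = H + 2*Q)
m = -27573
f = 273529/10061584 (f = (34/104 + (4 + 2*13)/(-61))² = (34*(1/104) + (4 + 26)*(-1/61))² = (17/52 + 30*(-1/61))² = (17/52 - 30/61)² = (-523/3172)² = 273529/10061584 ≈ 0.027185)
A = 2515396/277427782103 (A = -1/(4*(-27573 + 273529/10061584)) = -1/(4*(-277427782103/10061584)) = -¼*(-10061584/277427782103) = 2515396/277427782103 ≈ 9.0668e-6)
1/A = 1/(2515396/277427782103) = 277427782103/2515396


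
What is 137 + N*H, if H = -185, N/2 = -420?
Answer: 155537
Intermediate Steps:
N = -840 (N = 2*(-420) = -840)
137 + N*H = 137 - 840*(-185) = 137 + 155400 = 155537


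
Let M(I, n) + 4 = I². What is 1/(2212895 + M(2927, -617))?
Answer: 1/10780220 ≈ 9.2762e-8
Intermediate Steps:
M(I, n) = -4 + I²
1/(2212895 + M(2927, -617)) = 1/(2212895 + (-4 + 2927²)) = 1/(2212895 + (-4 + 8567329)) = 1/(2212895 + 8567325) = 1/10780220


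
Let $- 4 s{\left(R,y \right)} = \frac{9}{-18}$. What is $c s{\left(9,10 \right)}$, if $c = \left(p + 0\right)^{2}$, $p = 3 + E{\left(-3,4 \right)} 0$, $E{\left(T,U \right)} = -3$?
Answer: $\frac{9}{8} \approx 1.125$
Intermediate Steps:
$p = 3$ ($p = 3 - 0 = 3 + 0 = 3$)
$s{\left(R,y \right)} = \frac{1}{8}$ ($s{\left(R,y \right)} = - \frac{9 \frac{1}{-18}}{4} = - \frac{9 \left(- \frac{1}{18}\right)}{4} = \left(- \frac{1}{4}\right) \left(- \frac{1}{2}\right) = \frac{1}{8}$)
$c = 9$ ($c = \left(3 + 0\right)^{2} = 3^{2} = 9$)
$c s{\left(9,10 \right)} = 9 \cdot \frac{1}{8} = \frac{9}{8}$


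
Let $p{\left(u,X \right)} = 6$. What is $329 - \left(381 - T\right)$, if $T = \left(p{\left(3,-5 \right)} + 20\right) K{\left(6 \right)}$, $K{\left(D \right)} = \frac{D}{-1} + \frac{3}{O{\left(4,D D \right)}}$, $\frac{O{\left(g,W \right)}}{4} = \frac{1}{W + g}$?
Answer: $572$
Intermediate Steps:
$O{\left(g,W \right)} = \frac{4}{W + g}$
$K{\left(D \right)} = 3 - D + \frac{3 D^{2}}{4}$ ($K{\left(D \right)} = \frac{D}{-1} + \frac{3}{4 \frac{1}{D D + 4}} = D \left(-1\right) + \frac{3}{4 \frac{1}{D^{2} + 4}} = - D + \frac{3}{4 \frac{1}{4 + D^{2}}} = - D + 3 \left(1 + \frac{D^{2}}{4}\right) = - D + \left(3 + \frac{3 D^{2}}{4}\right) = 3 - D + \frac{3 D^{2}}{4}$)
$T = 624$ ($T = \left(6 + 20\right) \left(3 - 6 + \frac{3 \cdot 6^{2}}{4}\right) = 26 \left(3 - 6 + \frac{3}{4} \cdot 36\right) = 26 \left(3 - 6 + 27\right) = 26 \cdot 24 = 624$)
$329 - \left(381 - T\right) = 329 - \left(381 - 624\right) = 329 - -243 = 329 + 243 = 572$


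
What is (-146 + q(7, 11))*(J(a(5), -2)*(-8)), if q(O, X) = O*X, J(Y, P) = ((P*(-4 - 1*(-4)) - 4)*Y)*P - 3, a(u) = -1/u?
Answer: -12696/5 ≈ -2539.2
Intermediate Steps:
J(Y, P) = -3 - 4*P*Y (J(Y, P) = ((P*(-4 + 4) - 4)*Y)*P - 3 = ((P*0 - 4)*Y)*P - 3 = ((0 - 4)*Y)*P - 3 = (-4*Y)*P - 3 = -4*P*Y - 3 = -3 - 4*P*Y)
(-146 + q(7, 11))*(J(a(5), -2)*(-8)) = (-146 + 7*11)*((-3 - 4*(-2)*(-1/5))*(-8)) = (-146 + 77)*((-3 - 4*(-2)*(-1*⅕))*(-8)) = -69*(-3 - 4*(-2)*(-⅕))*(-8) = -69*(-3 - 8/5)*(-8) = -(-1587)*(-8)/5 = -69*184/5 = -12696/5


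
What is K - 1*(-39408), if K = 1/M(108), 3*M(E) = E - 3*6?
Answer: 1182241/30 ≈ 39408.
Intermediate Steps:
M(E) = -6 + E/3 (M(E) = (E - 3*6)/3 = (E - 18)/3 = (-18 + E)/3 = -6 + E/3)
K = 1/30 (K = 1/(-6 + (1/3)*108) = 1/(-6 + 36) = 1/30 ≈ 0.033333)
K - 1*(-39408) = 1/30 - 1*(-39408) = 1/30 + 39408 = 1182241/30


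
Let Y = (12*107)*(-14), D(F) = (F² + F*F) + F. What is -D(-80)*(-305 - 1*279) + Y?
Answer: 7410504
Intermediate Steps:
D(F) = F + 2*F² (D(F) = (F² + F²) + F = 2*F² + F = F + 2*F²)
Y = -17976 (Y = 1284*(-14) = -17976)
-D(-80)*(-305 - 1*279) + Y = -(-80*(1 + 2*(-80)))*(-305 - 1*279) - 17976 = -(-80*(1 - 160))*(-305 - 279) - 17976 = -(-80*(-159))*(-584) - 17976 = -12720*(-584) - 17976 = -1*(-7428480) - 17976 = 7428480 - 17976 = 7410504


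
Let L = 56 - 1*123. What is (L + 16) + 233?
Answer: 182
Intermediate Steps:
L = -67 (L = 56 - 123 = -67)
(L + 16) + 233 = (-67 + 16) + 233 = -51 + 233 = 182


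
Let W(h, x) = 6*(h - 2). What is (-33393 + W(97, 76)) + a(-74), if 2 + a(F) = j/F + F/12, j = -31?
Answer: -3644213/111 ≈ -32831.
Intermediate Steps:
a(F) = -2 - 31/F + F/12 (a(F) = -2 + (-31/F + F/12) = -2 - 31/F + F/12)
W(h, x) = -12 + 6*h (W(h, x) = 6*(-2 + h) = -12 + 6*h)
(-33393 + W(97, 76)) + a(-74) = (-33393 + (-12 + 6*97)) + (-2 - 31/(-74) + (1/12)*(-74)) = (-33393 + (-12 + 582)) + (-2 - 31*(-1/74) - 37/6) = (-33393 + 570) + (-2 + 31/74 - 37/6) = -32823 - 860/111 = -3644213/111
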